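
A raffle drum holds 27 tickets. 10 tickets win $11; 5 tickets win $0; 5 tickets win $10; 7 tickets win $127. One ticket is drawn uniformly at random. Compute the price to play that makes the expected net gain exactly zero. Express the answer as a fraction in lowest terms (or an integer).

1049/27 dollars

E[payout] = (10/27)·11 + (5/27)·0 + (5/27)·10 + (7/27)·127 = 1049/27
Fair fee = E[payout] = 1049/27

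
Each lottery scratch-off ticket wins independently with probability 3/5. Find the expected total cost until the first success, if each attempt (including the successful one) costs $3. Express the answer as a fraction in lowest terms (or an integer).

E[#attempts] = 1/p = 5/3; E[cost] = 3·5/3 = 5.

$5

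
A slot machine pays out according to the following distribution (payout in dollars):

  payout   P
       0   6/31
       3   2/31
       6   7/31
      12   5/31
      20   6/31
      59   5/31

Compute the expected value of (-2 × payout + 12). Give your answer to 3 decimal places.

E[-2x+12] = (6/31)·12 + (2/31)·6 + (7/31)·0 + (5/31)·(-12) + (6/31)·(-28) + (5/31)·(-106)
     = -674/31 ≈ -21.742

-21.742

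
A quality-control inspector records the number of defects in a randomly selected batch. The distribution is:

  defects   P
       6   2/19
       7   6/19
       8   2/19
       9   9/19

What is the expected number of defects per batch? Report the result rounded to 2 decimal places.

7.95

E[X] = (2/19)·6 + (6/19)·7 + (2/19)·8 + (9/19)·9
     = 151/19 ≈ 7.95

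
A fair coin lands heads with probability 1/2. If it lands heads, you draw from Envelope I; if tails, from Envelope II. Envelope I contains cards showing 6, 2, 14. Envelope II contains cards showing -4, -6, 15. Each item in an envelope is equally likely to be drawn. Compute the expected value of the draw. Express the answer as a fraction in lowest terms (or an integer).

E[X | Envelope I] = (6 + 2 + 14)/3 = 22/3
E[X | Envelope II] = (-4 − 6 + 15)/3 = 5/3
E[X] = (1/2)·22/3 + (1/2)·5/3 = 9/2

9/2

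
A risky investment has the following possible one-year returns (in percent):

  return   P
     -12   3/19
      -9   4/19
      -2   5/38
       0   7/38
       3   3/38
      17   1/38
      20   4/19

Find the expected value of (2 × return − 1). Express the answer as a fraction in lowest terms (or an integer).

E[2x-1] = (3/19)·(-25) + (4/19)·(-19) + (5/38)·(-5) + (7/38)·(-1) + (3/38)·5 + (1/38)·33 + (4/19)·39
     = 13/19

13/19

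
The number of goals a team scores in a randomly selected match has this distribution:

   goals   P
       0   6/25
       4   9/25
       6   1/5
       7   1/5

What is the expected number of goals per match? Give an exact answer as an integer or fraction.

E[X] = (6/25)·0 + (9/25)·4 + (1/5)·6 + (1/5)·7
     = 101/25

101/25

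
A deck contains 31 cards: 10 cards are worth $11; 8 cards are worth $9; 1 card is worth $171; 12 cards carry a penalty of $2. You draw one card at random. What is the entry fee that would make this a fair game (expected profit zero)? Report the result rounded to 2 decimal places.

$10.61

E[payout] = (10/31)·11 + (8/31)·9 + (1/31)·171 + (12/31)·(-2) = 329/31
Fair fee = E[payout] = 329/31 ≈ $10.61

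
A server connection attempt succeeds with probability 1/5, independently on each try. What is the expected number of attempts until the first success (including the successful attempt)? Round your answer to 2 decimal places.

5.00

For a geometric distribution, E[trials] = 1/p = 1/(1/5) = 5.
≈ 5.00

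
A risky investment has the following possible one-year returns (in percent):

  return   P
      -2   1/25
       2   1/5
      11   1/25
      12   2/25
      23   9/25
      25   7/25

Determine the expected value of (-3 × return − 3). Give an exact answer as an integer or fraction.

-54

E[-3x-3] = (1/25)·3 + (1/5)·(-9) + (1/25)·(-36) + (2/25)·(-39) + (9/25)·(-72) + (7/25)·(-78)
     = -54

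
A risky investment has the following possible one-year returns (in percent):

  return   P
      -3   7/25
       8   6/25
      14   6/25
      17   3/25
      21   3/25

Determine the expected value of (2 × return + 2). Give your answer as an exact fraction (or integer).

20

E[2x+2] = (7/25)·(-4) + (6/25)·18 + (6/25)·30 + (3/25)·36 + (3/25)·44
     = 20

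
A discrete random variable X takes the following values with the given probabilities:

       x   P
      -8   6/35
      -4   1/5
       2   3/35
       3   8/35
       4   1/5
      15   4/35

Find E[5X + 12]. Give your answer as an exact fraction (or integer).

E[5x+12] = (6/35)·(-28) + (1/5)·(-8) + (3/35)·22 + (8/35)·27 + (1/5)·32 + (4/35)·87
     = 18

18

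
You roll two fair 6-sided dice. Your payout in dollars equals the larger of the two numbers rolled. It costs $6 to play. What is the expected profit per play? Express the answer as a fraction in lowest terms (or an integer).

Distribution of the larger of the two numbers rolled: 1 w.p. 1/36, 2 w.p. 1/12, 3 w.p. 5/36, 4 w.p. 7/36, 5 w.p. 1/4, 6 w.p. 11/36
E[payout] = (1/36)·1 + (1/12)·2 + (5/36)·3 + (7/36)·4 + (1/4)·5 + (11/36)·6 = 161/36
Expected profit = 161/36 − 6 = -55/36

-55/36 dollars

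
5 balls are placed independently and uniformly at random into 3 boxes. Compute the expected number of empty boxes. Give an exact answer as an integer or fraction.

Let Xⱼ=1 if box j is empty. P(Xⱼ=1) = ((3-1)/3)^5 = 32/243.
By linearity, E[#empty] = 3·32/243 = 32/81.

32/81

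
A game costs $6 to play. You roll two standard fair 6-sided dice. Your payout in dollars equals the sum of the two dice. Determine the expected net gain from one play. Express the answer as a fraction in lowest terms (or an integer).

$1

Distribution of the sum of the two dice: 2 w.p. 1/36, 3 w.p. 1/18, 4 w.p. 1/12, 5 w.p. 1/9, 6 w.p. 5/36, 7 w.p. 1/6, …
E[payout] = (1/36)·2 + (1/18)·3 + (1/12)·4 + (1/9)·5 + (5/36)·6 + (1/6)·7 + (5/36)·8 + (1/9)·9 + (1/12)·10 + (1/18)·11 + (1/36)·12 = 7
Expected profit = 7 − 6 = 1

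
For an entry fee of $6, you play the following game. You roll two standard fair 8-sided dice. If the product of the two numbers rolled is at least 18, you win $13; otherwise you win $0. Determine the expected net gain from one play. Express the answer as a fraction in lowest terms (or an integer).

E[payout] = (17/32)·0 + (15/32)·13 = 195/32
Expected profit = 195/32 − 6 = 3/32

3/32 dollars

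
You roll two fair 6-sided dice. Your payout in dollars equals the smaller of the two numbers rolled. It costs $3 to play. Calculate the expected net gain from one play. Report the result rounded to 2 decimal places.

-$0.47

Distribution of the smaller of the two numbers rolled: 1 w.p. 11/36, 2 w.p. 1/4, 3 w.p. 7/36, 4 w.p. 5/36, 5 w.p. 1/12, 6 w.p. 1/36
E[payout] = (11/36)·1 + (1/4)·2 + (7/36)·3 + (5/36)·4 + (1/12)·5 + (1/36)·6 = 91/36
Expected profit = 91/36 − 3 = -17/36 ≈ -$0.47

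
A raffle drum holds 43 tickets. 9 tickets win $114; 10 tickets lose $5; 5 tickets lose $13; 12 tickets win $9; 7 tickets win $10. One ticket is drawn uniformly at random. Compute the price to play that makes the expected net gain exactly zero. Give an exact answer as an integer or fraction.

E[payout] = (9/43)·114 + (10/43)·(-5) + (5/43)·(-13) + (12/43)·9 + (7/43)·10 = 1089/43
Fair fee = E[payout] = 1089/43

1089/43 dollars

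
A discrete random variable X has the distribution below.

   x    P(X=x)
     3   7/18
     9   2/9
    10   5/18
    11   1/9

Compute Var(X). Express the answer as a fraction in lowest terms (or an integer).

409/36

E[X] = (7/18)·3 + (2/9)·9 + (5/18)·10 + (1/9)·11 = 43/6
E[X²] = (7/18)·9 + (2/9)·81 + (5/18)·100 + (1/9)·121 = 1129/18
Var(X) = 1129/18 − (43/6)² = 409/36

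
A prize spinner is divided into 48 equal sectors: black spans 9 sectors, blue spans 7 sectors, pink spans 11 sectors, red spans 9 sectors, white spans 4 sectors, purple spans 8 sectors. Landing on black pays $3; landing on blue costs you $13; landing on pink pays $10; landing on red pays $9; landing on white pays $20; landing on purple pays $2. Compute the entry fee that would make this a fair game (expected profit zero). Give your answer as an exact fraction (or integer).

223/48 dollars

E[payout] = (9/48)·3 + (7/48)·(-13) + (11/48)·10 + (9/48)·9 + (4/48)·20 + (8/48)·2 = 223/48
Fair fee = E[payout] = 223/48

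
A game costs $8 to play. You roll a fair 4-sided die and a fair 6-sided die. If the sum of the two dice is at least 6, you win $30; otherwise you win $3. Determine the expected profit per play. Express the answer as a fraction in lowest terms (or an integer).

E[payout] = (5/12)·3 + (7/12)·30 = 75/4
Expected profit = 75/4 − 8 = 43/4

43/4 dollars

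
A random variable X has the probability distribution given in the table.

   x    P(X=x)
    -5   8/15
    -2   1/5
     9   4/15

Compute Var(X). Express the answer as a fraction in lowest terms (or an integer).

1588/45

E[X] = (8/15)·(-5) + (1/5)·(-2) + (4/15)·9 = -2/3
E[X²] = (8/15)·25 + (1/5)·4 + (4/15)·81 = 536/15
Var(X) = 536/15 − (-2/3)² = 1588/45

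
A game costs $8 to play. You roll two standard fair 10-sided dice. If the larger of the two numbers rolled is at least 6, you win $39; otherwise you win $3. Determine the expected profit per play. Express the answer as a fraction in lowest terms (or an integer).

$22

E[payout] = (1/4)·3 + (3/4)·39 = 30
Expected profit = 30 − 8 = 22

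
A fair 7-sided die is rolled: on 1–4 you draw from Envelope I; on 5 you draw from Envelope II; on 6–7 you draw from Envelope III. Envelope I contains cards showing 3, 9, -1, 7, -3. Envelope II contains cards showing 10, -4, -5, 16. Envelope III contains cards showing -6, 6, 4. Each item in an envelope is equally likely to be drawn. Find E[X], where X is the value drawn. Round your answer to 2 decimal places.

E[X | Envelope I] = (3 + 9 − 1 + 7 − 3)/5 = 3
E[X | Envelope II] = (10 − 4 − 5 + 16)/4 = 17/4
E[X | Envelope III] = (-6 + 6 + 4)/3 = 4/3
E[X] = (4/7)·3 + (1/7)·17/4 + (2/7)·4/3 = 227/84 ≈ 2.70

2.70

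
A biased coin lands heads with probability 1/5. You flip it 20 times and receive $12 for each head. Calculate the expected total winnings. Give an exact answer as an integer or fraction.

E[#heads] = 20·1/5 = 4 (linearity over flips).
E[winnings] = 12·4 = 48.

$48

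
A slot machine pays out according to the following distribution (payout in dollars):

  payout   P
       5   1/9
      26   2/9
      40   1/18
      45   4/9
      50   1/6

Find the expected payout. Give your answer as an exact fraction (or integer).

E[X] = (1/9)·5 + (2/9)·26 + (1/18)·40 + (4/9)·45 + (1/6)·50
     = 332/9

332/9 dollars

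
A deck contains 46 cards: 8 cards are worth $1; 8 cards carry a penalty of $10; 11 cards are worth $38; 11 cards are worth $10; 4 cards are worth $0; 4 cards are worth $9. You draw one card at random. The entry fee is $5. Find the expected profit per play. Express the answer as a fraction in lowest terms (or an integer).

E[payout] = (8/46)·1 + (8/46)·(-10) + (11/46)·38 + (11/46)·10 + (4/46)·0 + (4/46)·9 = 246/23
Expected profit = 246/23 − 5 = 131/23

131/23 dollars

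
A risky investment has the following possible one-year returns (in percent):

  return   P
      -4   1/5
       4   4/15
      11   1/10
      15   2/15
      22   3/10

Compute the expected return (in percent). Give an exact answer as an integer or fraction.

E[X] = (1/5)·(-4) + (4/15)·4 + (1/10)·11 + (2/15)·15 + (3/10)·22
     = 299/30

299/30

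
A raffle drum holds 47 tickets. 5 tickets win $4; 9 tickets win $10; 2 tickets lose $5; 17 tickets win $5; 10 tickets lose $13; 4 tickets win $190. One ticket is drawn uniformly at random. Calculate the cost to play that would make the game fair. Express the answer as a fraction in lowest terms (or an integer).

E[payout] = (5/47)·4 + (9/47)·10 + (2/47)·(-5) + (17/47)·5 + (10/47)·(-13) + (4/47)·190 = 815/47
Fair fee = E[payout] = 815/47

815/47 dollars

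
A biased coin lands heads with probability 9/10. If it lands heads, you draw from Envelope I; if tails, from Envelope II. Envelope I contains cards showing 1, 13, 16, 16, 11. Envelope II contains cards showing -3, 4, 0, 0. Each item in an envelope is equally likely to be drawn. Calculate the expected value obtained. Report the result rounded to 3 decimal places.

E[X | Envelope I] = (1 + 13 + 16 + 16 + 11)/5 = 57/5
E[X | Envelope II] = (-3 + 4 + 0 + 0)/4 = 1/4
E[X] = (9/10)·57/5 + (1/10)·1/4 = 2057/200 ≈ 10.285

10.285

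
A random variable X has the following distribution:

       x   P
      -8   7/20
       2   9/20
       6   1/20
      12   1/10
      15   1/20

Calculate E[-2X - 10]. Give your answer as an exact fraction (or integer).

-107/10

E[-2x-10] = (7/20)·6 + (9/20)·(-14) + (1/20)·(-22) + (1/10)·(-34) + (1/20)·(-40)
     = -107/10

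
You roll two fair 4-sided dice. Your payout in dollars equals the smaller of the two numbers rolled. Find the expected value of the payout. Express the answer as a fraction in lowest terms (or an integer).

15/8 dollars

Distribution of the smaller of the two numbers rolled: 1 w.p. 7/16, 2 w.p. 5/16, 3 w.p. 3/16, 4 w.p. 1/16
E[payout] = (7/16)·1 + (5/16)·2 + (3/16)·3 + (1/16)·4 = 15/8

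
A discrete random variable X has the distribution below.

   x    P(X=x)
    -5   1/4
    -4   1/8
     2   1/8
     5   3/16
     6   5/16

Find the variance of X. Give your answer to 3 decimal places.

22.965

E[X] = (1/4)·(-5) + (1/8)·(-4) + (1/8)·2 + (3/16)·5 + (5/16)·6 = 21/16
E[X²] = (1/4)·25 + (1/8)·16 + (1/8)·4 + (3/16)·25 + (5/16)·36 = 395/16
Var(X) = 395/16 − (21/16)² = 5879/256 ≈ 22.965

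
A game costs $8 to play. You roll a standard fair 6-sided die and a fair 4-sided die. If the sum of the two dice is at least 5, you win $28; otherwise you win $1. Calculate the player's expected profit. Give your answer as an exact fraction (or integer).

53/4 dollars

E[payout] = (1/4)·1 + (3/4)·28 = 85/4
Expected profit = 85/4 − 8 = 53/4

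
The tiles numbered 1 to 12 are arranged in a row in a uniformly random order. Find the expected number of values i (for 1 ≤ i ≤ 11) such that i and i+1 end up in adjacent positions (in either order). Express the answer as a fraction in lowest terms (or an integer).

For each i ∈ {1,…,11}, let Xᵢ = 1 if i and i+1 are adjacent. P(Xᵢ=1) = 2·(12−1)!/12! = 2/12.
By linearity, E[ΣXᵢ] = (11)·(2/12) = 11/6.

11/6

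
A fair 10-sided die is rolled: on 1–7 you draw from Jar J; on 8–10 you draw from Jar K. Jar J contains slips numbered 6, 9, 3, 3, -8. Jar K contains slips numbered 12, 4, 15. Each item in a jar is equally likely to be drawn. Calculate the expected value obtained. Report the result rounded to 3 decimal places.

E[X | Jar J] = (6 + 9 + 3 + 3 − 8)/5 = 13/5
E[X | Jar K] = (12 + 4 + 15)/3 = 31/3
E[X] = (7/10)·13/5 + (3/10)·31/3 = 123/25 ≈ 4.920

4.920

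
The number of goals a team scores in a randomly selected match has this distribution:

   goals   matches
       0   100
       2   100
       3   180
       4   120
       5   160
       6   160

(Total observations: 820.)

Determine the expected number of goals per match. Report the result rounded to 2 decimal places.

3.63

Total = 820, so P(goals=0) = 100/820, etc.
E[X] = (5/41)·0 + (5/41)·2 + (9/41)·3 + (6/41)·4 + (8/41)·5 + (8/41)·6
     = 149/41 ≈ 3.63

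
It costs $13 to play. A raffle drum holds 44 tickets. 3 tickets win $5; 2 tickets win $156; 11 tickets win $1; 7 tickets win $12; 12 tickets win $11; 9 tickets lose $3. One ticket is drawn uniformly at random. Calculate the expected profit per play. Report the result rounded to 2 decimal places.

E[payout] = (3/44)·5 + (2/44)·156 + (11/44)·1 + (7/44)·12 + (12/44)·11 + (9/44)·(-3) = 527/44
Expected profit = 527/44 − 13 = -45/44 ≈ -$1.02

-$1.02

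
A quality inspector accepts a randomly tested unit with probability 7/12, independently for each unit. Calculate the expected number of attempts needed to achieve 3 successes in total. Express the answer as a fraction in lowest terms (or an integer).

By linearity (sum of 3 independent geometric waits), E[trials] = 3/p = 3/(7/12) = 36/7.

36/7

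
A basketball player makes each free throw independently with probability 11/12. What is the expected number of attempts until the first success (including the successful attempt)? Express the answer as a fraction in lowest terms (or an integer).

12/11

For a geometric distribution, E[trials] = 1/p = 1/(11/12) = 12/11.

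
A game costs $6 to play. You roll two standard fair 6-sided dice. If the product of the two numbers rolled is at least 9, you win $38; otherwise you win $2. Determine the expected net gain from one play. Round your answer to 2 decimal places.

$16.00

E[payout] = (4/9)·2 + (5/9)·38 = 22
Expected profit = 22 − 6 = 16 ≈ $16.00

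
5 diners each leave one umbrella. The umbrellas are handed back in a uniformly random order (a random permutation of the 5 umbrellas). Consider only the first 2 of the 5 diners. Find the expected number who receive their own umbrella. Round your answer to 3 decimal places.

0.400

Let Xᵢ = 1 if person i gets their own umbrella. For each i, P(Xᵢ=1) = 1/5.
By linearity of expectation, E[X₁+…+X_2] = 2·(1/5) = 2/5.
≈ 0.400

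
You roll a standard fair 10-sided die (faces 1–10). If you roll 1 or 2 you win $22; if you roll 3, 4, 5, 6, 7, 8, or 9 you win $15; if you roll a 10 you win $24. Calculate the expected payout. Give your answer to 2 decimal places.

E[payout] = (7/10)·15 + (1/5)·22 + (1/10)·24 = 173/10
≈ $17.30

$17.30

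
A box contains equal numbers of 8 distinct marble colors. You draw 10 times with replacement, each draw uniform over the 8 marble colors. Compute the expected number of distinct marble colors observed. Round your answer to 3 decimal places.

Let Xⱼ=1 if type j appears at least once. P(Xⱼ=1) = 1 − ((8−1)/8)^10 = 791266575/1073741824.
E[#distinct] = 8·791266575/1073741824 = 791266575/134217728.
≈ 5.895

5.895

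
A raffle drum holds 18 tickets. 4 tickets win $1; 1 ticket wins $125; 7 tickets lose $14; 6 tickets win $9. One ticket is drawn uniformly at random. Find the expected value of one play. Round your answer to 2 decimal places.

$4.72

E[payout] = (4/18)·1 + (1/18)·125 + (7/18)·(-14) + (6/18)·9 = 85/18
≈ $4.72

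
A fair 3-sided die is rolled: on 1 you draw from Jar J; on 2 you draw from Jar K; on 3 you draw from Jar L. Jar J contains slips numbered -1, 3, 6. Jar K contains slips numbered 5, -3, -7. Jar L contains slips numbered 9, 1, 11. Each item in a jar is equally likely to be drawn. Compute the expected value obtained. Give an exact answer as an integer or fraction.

8/3

E[X | Jar J] = (-1 + 3 + 6)/3 = 8/3
E[X | Jar K] = (5 − 3 − 7)/3 = -5/3
E[X | Jar L] = (9 + 1 + 11)/3 = 7
E[X] = (1/3)·8/3 + (1/3)·(-5/3) + (1/3)·7 = 8/3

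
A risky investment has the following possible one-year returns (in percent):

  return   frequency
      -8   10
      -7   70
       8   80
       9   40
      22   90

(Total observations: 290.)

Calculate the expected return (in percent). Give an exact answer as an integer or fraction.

Total = 290, so P(return=-8) = 10/290, etc.
E[X] = (1/29)·(-8) + (7/29)·(-7) + (8/29)·8 + (4/29)·9 + (9/29)·22
     = 241/29

241/29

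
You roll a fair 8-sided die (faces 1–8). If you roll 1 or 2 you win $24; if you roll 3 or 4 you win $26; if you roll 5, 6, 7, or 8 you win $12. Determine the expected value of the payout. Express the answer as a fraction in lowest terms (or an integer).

E[payout] = (1/2)·12 + (1/4)·24 + (1/4)·26 = 37/2

37/2 dollars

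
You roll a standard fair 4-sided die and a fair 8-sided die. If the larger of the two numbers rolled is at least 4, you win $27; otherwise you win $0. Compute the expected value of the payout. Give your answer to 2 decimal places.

$19.41

E[payout] = (9/32)·0 + (23/32)·27 = 621/32
≈ $19.41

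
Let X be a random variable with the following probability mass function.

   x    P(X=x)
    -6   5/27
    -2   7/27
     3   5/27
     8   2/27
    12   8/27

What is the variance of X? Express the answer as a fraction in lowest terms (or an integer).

E[X] = (5/27)·(-6) + (7/27)·(-2) + (5/27)·3 + (2/27)·8 + (8/27)·12 = 83/27
E[X²] = (5/27)·36 + (7/27)·4 + (5/27)·9 + (2/27)·64 + (8/27)·144 = 511/9
Var(X) = 511/9 − (83/27)² = 34502/729

34502/729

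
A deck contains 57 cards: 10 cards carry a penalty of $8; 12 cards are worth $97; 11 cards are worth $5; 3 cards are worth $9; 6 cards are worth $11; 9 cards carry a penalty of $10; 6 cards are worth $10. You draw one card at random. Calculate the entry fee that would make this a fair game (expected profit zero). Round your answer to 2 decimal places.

E[payout] = (10/57)·(-8) + (12/57)·97 + (11/57)·5 + (3/57)·9 + (6/57)·11 + (9/57)·(-10) + (6/57)·10 = 1202/57
Fair fee = E[payout] = 1202/57 ≈ $21.09

$21.09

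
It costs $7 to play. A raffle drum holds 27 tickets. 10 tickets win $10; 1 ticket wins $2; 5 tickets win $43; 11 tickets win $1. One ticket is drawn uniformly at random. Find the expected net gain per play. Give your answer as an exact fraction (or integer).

139/27 dollars

E[payout] = (10/27)·10 + (1/27)·2 + (5/27)·43 + (11/27)·1 = 328/27
Expected profit = 328/27 − 7 = 139/27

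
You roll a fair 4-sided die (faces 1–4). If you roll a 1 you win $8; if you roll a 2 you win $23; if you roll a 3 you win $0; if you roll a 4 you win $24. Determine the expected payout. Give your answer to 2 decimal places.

$13.75

E[payout] = (1/4)·0 + (1/4)·8 + (1/4)·23 + (1/4)·24 = 55/4
≈ $13.75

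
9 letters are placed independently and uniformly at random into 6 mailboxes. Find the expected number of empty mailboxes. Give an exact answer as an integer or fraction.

Let Xⱼ=1 if mailbox j is empty. P(Xⱼ=1) = ((6-1)/6)^9 = 1953125/10077696.
By linearity, E[#empty] = 6·1953125/10077696 = 1953125/1679616.

1953125/1679616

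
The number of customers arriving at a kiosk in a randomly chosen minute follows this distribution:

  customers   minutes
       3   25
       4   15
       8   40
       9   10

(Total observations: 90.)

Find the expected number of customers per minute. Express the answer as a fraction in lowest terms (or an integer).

109/18

Total = 90, so P(customers=3) = 25/90, etc.
E[X] = (5/18)·3 + (1/6)·4 + (4/9)·8 + (1/9)·9
     = 109/18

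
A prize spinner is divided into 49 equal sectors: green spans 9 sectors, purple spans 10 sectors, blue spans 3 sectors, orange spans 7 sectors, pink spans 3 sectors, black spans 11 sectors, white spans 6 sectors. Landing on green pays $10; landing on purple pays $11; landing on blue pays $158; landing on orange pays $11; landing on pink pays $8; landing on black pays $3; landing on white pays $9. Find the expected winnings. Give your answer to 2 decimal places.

$17.59

E[payout] = (9/49)·10 + (10/49)·11 + (3/49)·158 + (7/49)·11 + (3/49)·8 + (11/49)·3 + (6/49)·9 = 862/49
≈ $17.59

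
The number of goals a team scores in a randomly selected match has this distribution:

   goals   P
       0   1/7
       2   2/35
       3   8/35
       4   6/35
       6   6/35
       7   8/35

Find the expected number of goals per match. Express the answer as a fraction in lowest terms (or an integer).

E[X] = (1/7)·0 + (2/35)·2 + (8/35)·3 + (6/35)·4 + (6/35)·6 + (8/35)·7
     = 144/35

144/35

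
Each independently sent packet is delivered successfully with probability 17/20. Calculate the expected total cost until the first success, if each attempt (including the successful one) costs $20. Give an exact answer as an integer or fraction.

E[#attempts] = 1/p = 20/17; E[cost] = 20·20/17 = 400/17.

400/17 dollars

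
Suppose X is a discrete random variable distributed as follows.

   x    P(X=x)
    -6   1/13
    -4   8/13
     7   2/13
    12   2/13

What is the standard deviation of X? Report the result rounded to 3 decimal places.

E[X] = 0, E[X²] = 550/13
Var(X) = E[X²] − (E[X])² = 550/13 − 0 = 550/13
SD(X) = √(550/13) ≈ 6.504

6.504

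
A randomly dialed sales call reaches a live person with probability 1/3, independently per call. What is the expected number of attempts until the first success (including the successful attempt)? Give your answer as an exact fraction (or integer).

3

For a geometric distribution, E[trials] = 1/p = 1/(1/3) = 3.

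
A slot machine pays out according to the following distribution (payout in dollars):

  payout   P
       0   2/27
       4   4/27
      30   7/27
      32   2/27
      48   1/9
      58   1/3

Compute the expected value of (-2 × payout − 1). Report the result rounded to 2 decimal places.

-71.81

E[-2x-1] = (2/27)·(-1) + (4/27)·(-9) + (7/27)·(-61) + (2/27)·(-65) + (1/9)·(-97) + (1/3)·(-117)
     = -1939/27 ≈ -71.81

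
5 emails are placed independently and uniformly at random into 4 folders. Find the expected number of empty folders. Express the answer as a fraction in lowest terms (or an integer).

Let Xⱼ=1 if folder j is empty. P(Xⱼ=1) = ((4-1)/4)^5 = 243/1024.
By linearity, E[#empty] = 4·243/1024 = 243/256.

243/256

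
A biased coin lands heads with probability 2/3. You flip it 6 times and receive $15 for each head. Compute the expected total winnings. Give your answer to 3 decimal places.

$60.000

E[#heads] = 6·2/3 = 4 (linearity over flips).
E[winnings] = 15·4 = 60.
≈ 60.000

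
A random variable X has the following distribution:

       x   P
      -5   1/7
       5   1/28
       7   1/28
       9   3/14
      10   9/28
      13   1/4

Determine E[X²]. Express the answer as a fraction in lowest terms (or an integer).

2743/28

E[X²] = (1/7)·25 + (1/28)·25 + (1/28)·49 + (3/14)·81 + (9/28)·100 + (1/4)·169
     = 2743/28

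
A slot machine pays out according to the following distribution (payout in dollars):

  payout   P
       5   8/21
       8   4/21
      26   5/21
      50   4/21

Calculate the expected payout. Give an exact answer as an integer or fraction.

134/7 dollars

E[X] = (8/21)·5 + (4/21)·8 + (5/21)·26 + (4/21)·50
     = 134/7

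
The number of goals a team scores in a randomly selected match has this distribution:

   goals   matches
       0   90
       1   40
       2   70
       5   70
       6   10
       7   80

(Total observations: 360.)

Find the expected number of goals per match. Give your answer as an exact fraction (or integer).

115/36

Total = 360, so P(goals=0) = 90/360, etc.
E[X] = (1/4)·0 + (1/9)·1 + (7/36)·2 + (7/36)·5 + (1/36)·6 + (2/9)·7
     = 115/36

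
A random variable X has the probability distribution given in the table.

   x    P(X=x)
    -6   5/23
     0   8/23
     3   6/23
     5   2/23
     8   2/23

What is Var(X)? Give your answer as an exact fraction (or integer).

E[X] = (5/23)·(-6) + (8/23)·0 + (6/23)·3 + (2/23)·5 + (2/23)·8 = 14/23
E[X²] = (5/23)·36 + (8/23)·0 + (6/23)·9 + (2/23)·25 + (2/23)·64 = 412/23
Var(X) = 412/23 − (14/23)² = 9280/529

9280/529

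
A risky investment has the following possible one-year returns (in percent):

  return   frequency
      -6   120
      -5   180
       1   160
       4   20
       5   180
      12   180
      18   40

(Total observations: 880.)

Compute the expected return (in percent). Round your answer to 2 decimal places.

2.73

Total = 880, so P(return=-6) = 120/880, etc.
E[X] = (3/22)·(-6) + (9/44)·(-5) + (2/11)·1 + (1/44)·4 + (9/44)·5 + (9/44)·12 + (1/22)·18
     = 30/11 ≈ 2.73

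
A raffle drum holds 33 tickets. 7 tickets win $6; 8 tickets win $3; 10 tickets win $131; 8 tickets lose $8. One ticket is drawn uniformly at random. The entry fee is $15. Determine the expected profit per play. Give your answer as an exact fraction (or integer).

817/33 dollars

E[payout] = (7/33)·6 + (8/33)·3 + (10/33)·131 + (8/33)·(-8) = 1312/33
Expected profit = 1312/33 − 15 = 817/33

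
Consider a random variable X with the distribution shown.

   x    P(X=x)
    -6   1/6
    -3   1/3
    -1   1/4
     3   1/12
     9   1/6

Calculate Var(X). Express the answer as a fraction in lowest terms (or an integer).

93/4

E[X] = (1/6)·(-6) + (1/3)·(-3) + (1/4)·(-1) + (1/12)·3 + (1/6)·9 = -1/2
E[X²] = (1/6)·36 + (1/3)·9 + (1/4)·1 + (1/12)·9 + (1/6)·81 = 47/2
Var(X) = 47/2 − (-1/2)² = 93/4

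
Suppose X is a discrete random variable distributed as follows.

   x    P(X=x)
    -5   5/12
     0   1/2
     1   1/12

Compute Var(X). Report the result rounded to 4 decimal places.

E[X] = (5/12)·(-5) + (1/2)·0 + (1/12)·1 = -2
E[X²] = (5/12)·25 + (1/2)·0 + (1/12)·1 = 21/2
Var(X) = 21/2 − (-2)² = 13/2 ≈ 6.5000

6.5000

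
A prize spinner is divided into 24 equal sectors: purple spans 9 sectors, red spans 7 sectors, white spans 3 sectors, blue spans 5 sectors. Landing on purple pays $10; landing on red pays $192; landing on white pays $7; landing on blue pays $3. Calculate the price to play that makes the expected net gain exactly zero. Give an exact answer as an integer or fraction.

245/4 dollars

E[payout] = (9/24)·10 + (7/24)·192 + (3/24)·7 + (5/24)·3 = 245/4
Fair fee = E[payout] = 245/4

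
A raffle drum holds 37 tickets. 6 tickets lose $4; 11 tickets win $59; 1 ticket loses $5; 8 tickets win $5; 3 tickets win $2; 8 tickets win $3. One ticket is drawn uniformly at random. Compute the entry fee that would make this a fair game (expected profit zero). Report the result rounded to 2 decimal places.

$18.65

E[payout] = (6/37)·(-4) + (11/37)·59 + (1/37)·(-5) + (8/37)·5 + (3/37)·2 + (8/37)·3 = 690/37
Fair fee = E[payout] = 690/37 ≈ $18.65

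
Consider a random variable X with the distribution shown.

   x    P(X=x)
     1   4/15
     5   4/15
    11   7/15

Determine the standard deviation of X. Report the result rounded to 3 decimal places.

E[X] = 101/15, E[X²] = 317/5
Var(X) = E[X²] − (E[X])² = 317/5 − 10201/225 = 4064/225
SD(X) = √(4064/225) ≈ 4.250

4.250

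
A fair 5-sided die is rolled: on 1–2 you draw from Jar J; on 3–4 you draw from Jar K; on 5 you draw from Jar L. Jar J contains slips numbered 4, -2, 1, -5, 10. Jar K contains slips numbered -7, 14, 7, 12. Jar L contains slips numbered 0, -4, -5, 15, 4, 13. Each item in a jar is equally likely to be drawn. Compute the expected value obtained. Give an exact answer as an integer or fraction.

E[X | Jar J] = (4 − 2 + 1 − 5 + 10)/5 = 8/5
E[X | Jar K] = (-7 + 14 + 7 + 12)/4 = 13/2
E[X | Jar L] = (0 − 4 − 5 + 15 + 4 + 13)/6 = 23/6
E[X] = (2/5)·8/5 + (2/5)·13/2 + (1/5)·23/6 = 601/150

601/150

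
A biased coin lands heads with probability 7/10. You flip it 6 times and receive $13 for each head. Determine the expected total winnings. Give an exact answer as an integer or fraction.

E[#heads] = 6·7/10 = 21/5 (linearity over flips).
E[winnings] = 13·21/5 = 273/5.

273/5 dollars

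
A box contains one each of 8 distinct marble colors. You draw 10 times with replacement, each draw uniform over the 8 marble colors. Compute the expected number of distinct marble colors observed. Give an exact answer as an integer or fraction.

Let Xⱼ=1 if type j appears at least once. P(Xⱼ=1) = 1 − ((8−1)/8)^10 = 791266575/1073741824.
E[#distinct] = 8·791266575/1073741824 = 791266575/134217728.

791266575/134217728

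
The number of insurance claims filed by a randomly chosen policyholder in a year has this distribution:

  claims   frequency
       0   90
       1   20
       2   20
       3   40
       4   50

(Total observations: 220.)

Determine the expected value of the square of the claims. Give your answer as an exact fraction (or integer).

Total = 220, so P(claims=0) = 90/220, etc.
E[X²] = (9/22)·0 + (1/11)·1 + (1/11)·4 + (2/11)·9 + (5/22)·16
     = 63/11

63/11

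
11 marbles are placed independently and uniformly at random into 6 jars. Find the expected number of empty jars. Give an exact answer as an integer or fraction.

Let Xⱼ=1 if jar j is empty. P(Xⱼ=1) = ((6-1)/6)^11 = 48828125/362797056.
By linearity, E[#empty] = 6·48828125/362797056 = 48828125/60466176.

48828125/60466176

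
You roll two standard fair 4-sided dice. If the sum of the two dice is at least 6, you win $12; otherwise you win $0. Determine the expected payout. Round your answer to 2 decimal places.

$4.50

E[payout] = (5/8)·0 + (3/8)·12 = 9/2
≈ $4.50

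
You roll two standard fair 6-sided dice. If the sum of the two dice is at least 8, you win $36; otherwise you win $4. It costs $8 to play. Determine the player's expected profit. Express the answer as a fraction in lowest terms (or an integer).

E[payout] = (7/12)·4 + (5/12)·36 = 52/3
Expected profit = 52/3 − 8 = 28/3

28/3 dollars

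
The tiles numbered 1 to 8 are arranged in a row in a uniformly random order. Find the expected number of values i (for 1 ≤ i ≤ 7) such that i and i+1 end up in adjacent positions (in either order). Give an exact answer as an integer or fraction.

For each i ∈ {1,…,7}, let Xᵢ = 1 if i and i+1 are adjacent. P(Xᵢ=1) = 2·(8−1)!/8! = 2/8.
By linearity, E[ΣXᵢ] = (7)·(2/8) = 7/4.

7/4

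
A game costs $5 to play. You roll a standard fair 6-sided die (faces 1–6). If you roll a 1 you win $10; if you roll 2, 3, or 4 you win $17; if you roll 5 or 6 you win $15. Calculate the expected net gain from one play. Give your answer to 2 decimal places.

E[payout] = (1/6)·10 + (1/3)·15 + (1/2)·17 = 91/6
Expected profit = 91/6 − 5 = 61/6 ≈ $10.17

$10.17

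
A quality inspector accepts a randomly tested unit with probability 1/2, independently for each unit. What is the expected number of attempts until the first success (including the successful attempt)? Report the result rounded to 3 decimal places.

2.000

For a geometric distribution, E[trials] = 1/p = 1/(1/2) = 2.
≈ 2.000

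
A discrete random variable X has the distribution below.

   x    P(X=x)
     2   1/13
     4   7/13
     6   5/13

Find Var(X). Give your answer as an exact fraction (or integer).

E[X] = (1/13)·2 + (7/13)·4 + (5/13)·6 = 60/13
E[X²] = (1/13)·4 + (7/13)·16 + (5/13)·36 = 296/13
Var(X) = 296/13 − (60/13)² = 248/169

248/169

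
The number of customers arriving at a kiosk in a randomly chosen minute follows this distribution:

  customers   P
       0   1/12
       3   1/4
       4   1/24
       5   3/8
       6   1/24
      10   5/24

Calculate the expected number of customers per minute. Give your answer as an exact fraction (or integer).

41/8

E[X] = (1/12)·0 + (1/4)·3 + (1/24)·4 + (3/8)·5 + (1/24)·6 + (5/24)·10
     = 41/8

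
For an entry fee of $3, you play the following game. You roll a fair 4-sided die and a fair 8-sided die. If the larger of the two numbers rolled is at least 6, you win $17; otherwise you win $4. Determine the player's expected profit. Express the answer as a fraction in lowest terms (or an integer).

E[payout] = (5/8)·4 + (3/8)·17 = 71/8
Expected profit = 71/8 − 3 = 47/8

47/8 dollars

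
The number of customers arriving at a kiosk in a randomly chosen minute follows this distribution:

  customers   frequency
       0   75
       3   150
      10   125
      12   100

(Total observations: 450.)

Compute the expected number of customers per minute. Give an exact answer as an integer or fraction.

58/9

Total = 450, so P(customers=0) = 75/450, etc.
E[X] = (1/6)·0 + (1/3)·3 + (5/18)·10 + (2/9)·12
     = 58/9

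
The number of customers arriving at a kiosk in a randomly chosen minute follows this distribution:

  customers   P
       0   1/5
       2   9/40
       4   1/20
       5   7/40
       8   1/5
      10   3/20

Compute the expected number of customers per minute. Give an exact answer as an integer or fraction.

37/8

E[X] = (1/5)·0 + (9/40)·2 + (1/20)·4 + (7/40)·5 + (1/5)·8 + (3/20)·10
     = 37/8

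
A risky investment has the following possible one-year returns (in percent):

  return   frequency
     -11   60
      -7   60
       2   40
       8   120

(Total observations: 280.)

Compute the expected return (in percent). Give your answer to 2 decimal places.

-0.14

Total = 280, so P(return=-11) = 60/280, etc.
E[X] = (3/14)·(-11) + (3/14)·(-7) + (1/7)·2 + (3/7)·8
     = -1/7 ≈ -0.14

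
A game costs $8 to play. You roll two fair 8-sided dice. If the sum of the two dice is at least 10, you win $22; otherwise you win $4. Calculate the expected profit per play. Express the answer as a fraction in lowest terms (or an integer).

31/8 dollars

E[payout] = (9/16)·4 + (7/16)·22 = 95/8
Expected profit = 95/8 − 8 = 31/8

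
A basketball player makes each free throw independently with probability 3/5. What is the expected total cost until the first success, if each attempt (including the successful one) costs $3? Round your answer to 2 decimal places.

$5.00

E[#attempts] = 1/p = 5/3; E[cost] = 3·5/3 = 5.
≈ 5.00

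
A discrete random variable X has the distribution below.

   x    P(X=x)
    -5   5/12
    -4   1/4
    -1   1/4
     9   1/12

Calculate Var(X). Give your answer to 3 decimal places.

E[X] = (5/12)·(-5) + (1/4)·(-4) + (1/4)·(-1) + (1/12)·9 = -31/12
E[X²] = (5/12)·25 + (1/4)·16 + (1/4)·1 + (1/12)·81 = 257/12
Var(X) = 257/12 − (-31/12)² = 2123/144 ≈ 14.743

14.743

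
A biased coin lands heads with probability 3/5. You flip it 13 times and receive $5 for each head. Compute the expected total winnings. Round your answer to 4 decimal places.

$39.0000

E[#heads] = 13·3/5 = 39/5 (linearity over flips).
E[winnings] = 5·39/5 = 39.
≈ 39.0000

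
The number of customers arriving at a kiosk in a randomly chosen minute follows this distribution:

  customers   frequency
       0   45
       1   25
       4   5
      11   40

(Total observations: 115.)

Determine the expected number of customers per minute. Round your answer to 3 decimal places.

Total = 115, so P(customers=0) = 45/115, etc.
E[X] = (9/23)·0 + (5/23)·1 + (1/23)·4 + (8/23)·11
     = 97/23 ≈ 4.217

4.217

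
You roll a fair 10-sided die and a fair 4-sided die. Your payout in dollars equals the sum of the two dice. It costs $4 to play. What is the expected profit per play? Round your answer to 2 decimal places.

$4.00

Distribution of the sum of the two dice: 2 w.p. 1/40, 3 w.p. 1/20, 4 w.p. 3/40, 5 w.p. 1/10, 6 w.p. 1/10, 7 w.p. 1/10, …
E[payout] = (1/40)·2 + (1/20)·3 + (3/40)·4 + (1/10)·5 + (1/10)·6 + (1/10)·7 + (1/10)·8 + (1/10)·9 + (1/10)·10 + (1/10)·11 + (3/40)·12 + (1/20)·13 + (1/40)·14 = 8
Expected profit = 8 − 4 = 4 ≈ $4.00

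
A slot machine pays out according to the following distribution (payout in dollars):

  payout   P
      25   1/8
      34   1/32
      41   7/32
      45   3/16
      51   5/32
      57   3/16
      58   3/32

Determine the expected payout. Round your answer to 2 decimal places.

$45.69

E[X] = (1/8)·25 + (1/32)·34 + (7/32)·41 + (3/16)·45 + (5/32)·51 + (3/16)·57 + (3/32)·58
     = 731/16 ≈ 45.69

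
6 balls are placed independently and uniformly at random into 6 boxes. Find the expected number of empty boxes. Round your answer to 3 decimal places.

Let Xⱼ=1 if box j is empty. P(Xⱼ=1) = ((6-1)/6)^6 = 15625/46656.
By linearity, E[#empty] = 6·15625/46656 = 15625/7776.
≈ 2.009

2.009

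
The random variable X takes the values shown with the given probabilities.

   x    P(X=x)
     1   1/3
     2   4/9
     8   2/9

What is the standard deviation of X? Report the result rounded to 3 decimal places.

2.708

E[X] = 3, E[X²] = 49/3
Var(X) = E[X²] − (E[X])² = 49/3 − 9 = 22/3
SD(X) = √(22/3) ≈ 2.708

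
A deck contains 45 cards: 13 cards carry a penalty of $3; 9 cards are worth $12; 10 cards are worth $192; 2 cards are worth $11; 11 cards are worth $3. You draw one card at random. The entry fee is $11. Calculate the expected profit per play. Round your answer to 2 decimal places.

$34.42

E[payout] = (13/45)·(-3) + (9/45)·12 + (10/45)·192 + (2/45)·11 + (11/45)·3 = 2044/45
Expected profit = 2044/45 − 11 = 1549/45 ≈ $34.42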